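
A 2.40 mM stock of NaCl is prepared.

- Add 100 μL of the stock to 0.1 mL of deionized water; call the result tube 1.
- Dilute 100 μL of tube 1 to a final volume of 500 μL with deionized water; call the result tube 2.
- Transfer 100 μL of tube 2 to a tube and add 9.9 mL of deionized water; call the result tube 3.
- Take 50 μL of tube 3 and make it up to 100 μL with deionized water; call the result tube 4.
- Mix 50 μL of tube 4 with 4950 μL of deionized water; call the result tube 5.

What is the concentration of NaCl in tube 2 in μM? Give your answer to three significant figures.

240 μM

Step 1: 100 μL + 0.1 mL = 200 μL total → factor 200/100 = 2
Step 2: 100 μL brought to 500 μL → factor 500/100 = 5
Dilution factor through tube 2 = 2 × 5 = 10
[tube 2] = 2.40 mM / 10 = 0.2400 mM = 240 μM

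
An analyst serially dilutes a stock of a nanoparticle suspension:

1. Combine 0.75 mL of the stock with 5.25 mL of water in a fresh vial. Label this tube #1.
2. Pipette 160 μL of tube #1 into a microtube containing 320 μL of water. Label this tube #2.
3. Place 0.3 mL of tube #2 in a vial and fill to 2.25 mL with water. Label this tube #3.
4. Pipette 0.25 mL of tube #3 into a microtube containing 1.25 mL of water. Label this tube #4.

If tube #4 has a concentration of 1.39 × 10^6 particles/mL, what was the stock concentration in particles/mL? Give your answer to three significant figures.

Step 1: 0.75 mL + 5.25 mL = 6 mL total → factor 6/0.75 = 8
Step 2: 160 μL + 320 μL = 480 μL total → factor 480/160 = 3
Step 3: 0.3 mL brought to 2.25 mL → factor 2.25/0.3 = 7.5
Step 4: 0.25 mL + 1.25 mL = 1.5 mL total → factor 1.5/0.25 = 6
Overall dilution factor = 8 × 3 × 7.5 × 6 = 1080
Stock = 1.39 × 10^6 particles/mL × 1080 = 1.50 × 10^9 particles/mL

1.50 × 10^9 particles/mL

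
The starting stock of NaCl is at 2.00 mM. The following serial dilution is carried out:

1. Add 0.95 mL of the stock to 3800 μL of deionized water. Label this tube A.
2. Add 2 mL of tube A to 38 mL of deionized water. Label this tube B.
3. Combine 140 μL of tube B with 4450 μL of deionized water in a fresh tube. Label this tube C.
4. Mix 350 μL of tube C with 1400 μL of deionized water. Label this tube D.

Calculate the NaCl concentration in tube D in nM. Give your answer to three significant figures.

Step 1: 0.95 mL + 3800 μL = 4.75 mL total → factor 4.75/0.95 = 5
Step 2: 2 mL + 38 mL = 40 mL total → factor 40/2 = 20
Step 3: 140 μL + 4450 μL = 4590 μL total → factor 4590/140 = 32.786
Step 4: 350 μL + 1400 μL = 1750 μL total → factor 1750/350 = 5
Dilution factor through tube D = 5 × 20 × 32.786 × 5 = 16393
[tube D] = 2.00 mM / 16393 = 0.0001220 mM = 122 nM

122 nM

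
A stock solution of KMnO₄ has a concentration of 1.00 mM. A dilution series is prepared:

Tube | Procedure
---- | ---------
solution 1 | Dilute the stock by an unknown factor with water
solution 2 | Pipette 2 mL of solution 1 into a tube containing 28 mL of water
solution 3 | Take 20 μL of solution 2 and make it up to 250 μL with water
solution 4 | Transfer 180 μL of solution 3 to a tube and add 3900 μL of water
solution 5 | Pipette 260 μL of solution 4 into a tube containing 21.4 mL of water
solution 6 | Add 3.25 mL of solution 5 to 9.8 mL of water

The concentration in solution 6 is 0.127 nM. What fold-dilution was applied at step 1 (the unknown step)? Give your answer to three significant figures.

5.54-fold

Step 1: unknown factor x
Step 2: 2 mL + 28 mL = 30 mL total → factor 30/2 = 15
Step 3: 20 μL brought to 250 μL → factor 250/20 = 12.5
Step 4: 180 μL + 3900 μL = 4080 μL total → factor 4080/180 = 22.667
Step 5: 260 μL + 21.4 mL = 21660 μL total → factor 21660/260 = 83.308
Step 6: 3.25 mL + 9.8 mL = 13.05 mL total → factor 13.05/3.25 = 4.0154
Product of known-step factors = 1.4217 × 10^6
Overall factor = 1.00 mM / (0.127 nM) = 7.874 × 10^6
x = 7.874 × 10^6 / 1.4217 × 10^6 = 5.54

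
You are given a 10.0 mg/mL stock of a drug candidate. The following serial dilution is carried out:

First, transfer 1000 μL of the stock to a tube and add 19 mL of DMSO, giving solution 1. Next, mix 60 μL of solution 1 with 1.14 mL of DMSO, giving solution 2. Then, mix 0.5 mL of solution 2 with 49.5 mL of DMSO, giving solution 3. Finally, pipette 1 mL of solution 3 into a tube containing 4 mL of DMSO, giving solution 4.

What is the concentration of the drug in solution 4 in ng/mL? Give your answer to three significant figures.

Step 1: 1000 μL + 19 mL = 20000 μL total → factor 20000/1000 = 20
Step 2: 60 μL + 1.14 mL = 1200 μL total → factor 1200/60 = 20
Step 3: 0.5 mL + 49.5 mL = 50 mL total → factor 50/0.5 = 100
Step 4: 1 mL + 4 mL = 5 mL total → factor 5/1 = 5
Overall dilution factor = 20 × 20 × 100 × 5 = 2 × 10^5
Final = 10.0 mg/mL / 2 × 10^5 = 5.000 × 10^-5 mg/mL = 50.0 ng/mL

50.0 ng/mL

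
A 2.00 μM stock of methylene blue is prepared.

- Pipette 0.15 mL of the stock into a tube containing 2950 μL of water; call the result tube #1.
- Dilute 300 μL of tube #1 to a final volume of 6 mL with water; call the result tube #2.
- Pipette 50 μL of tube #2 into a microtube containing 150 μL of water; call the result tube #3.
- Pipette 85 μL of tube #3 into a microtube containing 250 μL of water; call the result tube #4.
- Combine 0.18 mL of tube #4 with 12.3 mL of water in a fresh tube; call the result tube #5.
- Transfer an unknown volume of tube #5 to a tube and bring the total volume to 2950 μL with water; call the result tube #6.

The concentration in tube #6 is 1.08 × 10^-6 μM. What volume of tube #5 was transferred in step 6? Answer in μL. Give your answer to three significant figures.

Step 1: 0.15 mL + 2950 μL = 3.1 mL total → factor 3.1/0.15 = 20.667
Step 2: 300 μL brought to 6 mL → factor 6000/300 = 20
Step 3: 50 μL + 150 μL = 200 μL total → factor 200/50 = 4
Step 4: 85 μL + 250 μL = 335 μL total → factor 335/85 = 3.9412
Step 5: 0.18 mL + 12.3 mL = 12.48 mL total → factor 12.48/0.18 = 69.333
Step 6: v brought to 2950 μL → factor = 2950 μL/v
Product of known-step factors = 4.5178 × 10^5
Overall factor = 2.00 μM / (1.08 × 10^-6 μM) = 1.8519 × 10^6
Step-6 factor = 1.8519 × 10^6 / 4.5178 × 10^5 = 4.099
v = 2950 μL / 4.099 = 720 μL

720 μL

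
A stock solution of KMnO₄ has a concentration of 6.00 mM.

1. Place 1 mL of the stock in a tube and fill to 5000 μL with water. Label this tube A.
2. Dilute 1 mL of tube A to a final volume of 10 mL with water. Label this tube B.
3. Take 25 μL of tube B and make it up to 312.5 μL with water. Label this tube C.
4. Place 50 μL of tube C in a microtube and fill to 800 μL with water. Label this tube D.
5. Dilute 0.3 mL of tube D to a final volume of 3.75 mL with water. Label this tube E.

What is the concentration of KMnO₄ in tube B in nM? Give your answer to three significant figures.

Step 1: 1 mL brought to 5000 μL → factor 5/1 = 5
Step 2: 1 mL brought to 10 mL → factor 10/1 = 10
Dilution factor through tube B = 5 × 10 = 50
[tube B] = 6.00 mM / 50 = 0.1200 mM = 1.20 × 10^5 nM

1.20 × 10^5 nM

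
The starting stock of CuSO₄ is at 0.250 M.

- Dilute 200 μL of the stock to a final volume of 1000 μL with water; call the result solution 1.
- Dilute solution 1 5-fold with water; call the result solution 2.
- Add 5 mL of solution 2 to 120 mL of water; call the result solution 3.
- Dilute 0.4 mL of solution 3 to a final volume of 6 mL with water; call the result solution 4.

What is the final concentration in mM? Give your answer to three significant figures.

Step 1: 200 μL brought to 1000 μL → factor 1000/200 = 5
Step 2: 5-fold → factor 5
Step 3: 5 mL + 120 mL = 125 mL total → factor 125/5 = 25
Step 4: 0.4 mL brought to 6 mL → factor 6/0.4 = 15
Overall dilution factor = 5 × 5 × 25 × 15 = 9375
Final = 0.250 M / 9375 = 2.667 × 10^-5 M = 0.0267 mM

0.0267 mM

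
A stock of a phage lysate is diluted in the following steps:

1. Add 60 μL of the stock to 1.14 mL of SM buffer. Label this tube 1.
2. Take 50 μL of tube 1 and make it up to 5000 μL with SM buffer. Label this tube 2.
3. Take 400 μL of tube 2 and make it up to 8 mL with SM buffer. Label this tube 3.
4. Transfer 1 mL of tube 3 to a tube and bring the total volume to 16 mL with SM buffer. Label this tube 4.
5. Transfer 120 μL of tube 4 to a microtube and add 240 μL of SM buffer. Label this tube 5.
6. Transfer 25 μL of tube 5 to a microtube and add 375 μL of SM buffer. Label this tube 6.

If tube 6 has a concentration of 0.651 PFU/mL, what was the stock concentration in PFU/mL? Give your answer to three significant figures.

2.00 × 10^7 PFU/mL

Step 1: 60 μL + 1.14 mL = 1200 μL total → factor 1200/60 = 20
Step 2: 50 μL brought to 5000 μL → factor 5000/50 = 100
Step 3: 400 μL brought to 8 mL → factor 8000/400 = 20
Step 4: 1 mL brought to 16 mL → factor 16/1 = 16
Step 5: 120 μL + 240 μL = 360 μL total → factor 360/120 = 3
Step 6: 25 μL + 375 μL = 400 μL total → factor 400/25 = 16
Overall dilution factor = 20 × 100 × 20 × 16 × 3 × 16 = 3.072 × 10^7
Stock = 0.651 PFU/mL × 3.072 × 10^7 = 2.00 × 10^7 PFU/mL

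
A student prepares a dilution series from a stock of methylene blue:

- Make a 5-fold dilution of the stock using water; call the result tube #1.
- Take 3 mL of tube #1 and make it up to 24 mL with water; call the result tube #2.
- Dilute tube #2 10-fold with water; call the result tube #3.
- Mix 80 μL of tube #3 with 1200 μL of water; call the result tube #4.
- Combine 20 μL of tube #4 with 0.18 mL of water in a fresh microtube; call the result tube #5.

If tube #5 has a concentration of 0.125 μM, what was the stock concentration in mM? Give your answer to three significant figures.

Step 1: 5-fold → factor 5
Step 2: 3 mL brought to 24 mL → factor 24/3 = 8
Step 3: 10-fold → factor 10
Step 4: 80 μL + 1200 μL = 1280 μL total → factor 1280/80 = 16
Step 5: 20 μL + 0.18 mL = 200 μL total → factor 200/20 = 10
Overall dilution factor = 5 × 8 × 10 × 16 × 10 = 64000
Stock = 0.125 μM × 64000 = 8000 μM = 8.00 mM

8.00 mM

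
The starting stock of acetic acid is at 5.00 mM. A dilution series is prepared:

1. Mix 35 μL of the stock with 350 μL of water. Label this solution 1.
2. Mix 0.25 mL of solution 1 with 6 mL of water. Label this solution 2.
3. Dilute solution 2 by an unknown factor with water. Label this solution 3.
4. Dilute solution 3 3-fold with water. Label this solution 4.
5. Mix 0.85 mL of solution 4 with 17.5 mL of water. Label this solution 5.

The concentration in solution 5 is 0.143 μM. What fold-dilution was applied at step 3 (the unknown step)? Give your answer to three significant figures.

1.96-fold

Step 1: 35 μL + 350 μL = 385 μL total → factor 385/35 = 11
Step 2: 0.25 mL + 6 mL = 6.25 mL total → factor 6.25/0.25 = 25
Step 3: unknown factor x
Step 4: 3-fold → factor 3
Step 5: 0.85 mL + 17.5 mL = 18.35 mL total → factor 18.35/0.85 = 21.588
Product of known-step factors = 17810
Overall factor = 5.00 mM / (0.143 μM) = 34965
x = 34965 / 17810 = 1.96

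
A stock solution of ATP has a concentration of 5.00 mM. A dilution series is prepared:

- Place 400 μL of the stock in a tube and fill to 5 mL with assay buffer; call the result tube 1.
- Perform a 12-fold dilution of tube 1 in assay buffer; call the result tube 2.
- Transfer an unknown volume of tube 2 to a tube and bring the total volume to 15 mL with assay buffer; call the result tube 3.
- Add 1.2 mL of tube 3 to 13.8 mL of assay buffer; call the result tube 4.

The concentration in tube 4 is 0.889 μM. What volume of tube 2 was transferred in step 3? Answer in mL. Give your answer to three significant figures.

Step 1: 400 μL brought to 5 mL → factor 5000/400 = 12.5
Step 2: 12-fold → factor 12
Step 3: v brought to 15 mL → factor = 15 mL/v
Step 4: 1.2 mL + 13.8 mL = 15 mL total → factor 15/1.2 = 12.5
Product of known-step factors = 1875
Overall factor = 5.00 mM / (0.889 μM) = 5624.3
Step-3 factor = 5624.3 / 1875 = 2.9996
v = 15 mL / 2.9996 = 5.00 mL

5.00 mL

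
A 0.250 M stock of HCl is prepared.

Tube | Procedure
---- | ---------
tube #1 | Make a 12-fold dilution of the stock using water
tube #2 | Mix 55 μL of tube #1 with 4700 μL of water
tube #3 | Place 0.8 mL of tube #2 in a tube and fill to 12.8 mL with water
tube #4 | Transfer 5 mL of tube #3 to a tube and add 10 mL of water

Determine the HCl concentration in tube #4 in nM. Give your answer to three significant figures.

Step 1: 12-fold → factor 12
Step 2: 55 μL + 4700 μL = 4755 μL total → factor 4755/55 = 86.455
Step 3: 0.8 mL brought to 12.8 mL → factor 12.8/0.8 = 16
Step 4: 5 mL + 10 mL = 15 mL total → factor 15/5 = 3
Overall dilution factor = 12 × 86.455 × 16 × 3 = 49798
Final = 0.250 M / 49798 = 5.020 × 10^-6 M = 5.02 × 10^3 nM

5.02 × 10^3 nM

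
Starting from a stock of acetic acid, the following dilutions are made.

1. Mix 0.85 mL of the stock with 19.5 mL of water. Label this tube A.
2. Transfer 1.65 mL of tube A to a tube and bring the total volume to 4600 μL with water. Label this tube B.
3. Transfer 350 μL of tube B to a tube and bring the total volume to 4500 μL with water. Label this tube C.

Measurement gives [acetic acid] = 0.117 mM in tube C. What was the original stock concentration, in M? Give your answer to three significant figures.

0.100 M

Step 1: 0.85 mL + 19.5 mL = 20.35 mL total → factor 20.35/0.85 = 23.941
Step 2: 1.65 mL brought to 4600 μL → factor 4.6/1.65 = 2.7879
Step 3: 350 μL brought to 4500 μL → factor 4500/350 = 12.857
Overall dilution factor = 23.941 × 2.7879 × 12.857 = 858.15
Stock = 0.117 mM × 858.15 = 100.4 mM = 0.100 M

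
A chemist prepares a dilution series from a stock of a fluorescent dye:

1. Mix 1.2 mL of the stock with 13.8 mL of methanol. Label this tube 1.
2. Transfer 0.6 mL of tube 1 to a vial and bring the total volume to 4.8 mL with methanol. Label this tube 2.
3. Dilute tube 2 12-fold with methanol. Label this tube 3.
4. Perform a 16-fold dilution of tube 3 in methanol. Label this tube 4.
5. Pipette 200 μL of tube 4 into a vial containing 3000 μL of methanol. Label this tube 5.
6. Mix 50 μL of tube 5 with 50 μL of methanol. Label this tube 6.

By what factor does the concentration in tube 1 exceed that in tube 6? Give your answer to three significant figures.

Step 1: 1.2 mL + 13.8 mL = 15 mL total → factor 15/1.2 = 12.5
Step 2: 0.6 mL brought to 4.8 mL → factor 4.8/0.6 = 8
Step 3: 12-fold → factor 12
Step 4: 16-fold → factor 16
Step 5: 200 μL + 3000 μL = 3200 μL total → factor 3200/200 = 16
Step 6: 50 μL + 50 μL = 100 μL total → factor 100/50 = 2
Dilution factor to tube 1 = 12.5; to tube 6 = 6.144 × 10^5
[tube 1]/[tube 6] = (factor to tube 6)/(factor to tube 1) = 6.144 × 10^5/12.5 = 4.92 × 10^4

4.92 × 10^4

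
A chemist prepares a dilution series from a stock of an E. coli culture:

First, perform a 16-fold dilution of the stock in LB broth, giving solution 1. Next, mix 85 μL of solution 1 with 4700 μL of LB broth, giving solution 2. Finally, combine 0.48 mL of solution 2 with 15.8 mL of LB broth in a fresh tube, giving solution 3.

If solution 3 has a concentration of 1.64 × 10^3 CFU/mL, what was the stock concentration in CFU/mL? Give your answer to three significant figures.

5.01 × 10^7 CFU/mL

Step 1: 16-fold → factor 16
Step 2: 85 μL + 4700 μL = 4785 μL total → factor 4785/85 = 56.294
Step 3: 0.48 mL + 15.8 mL = 16.28 mL total → factor 16.28/0.48 = 33.917
Overall dilution factor = 16 × 56.294 × 33.917 = 30549
Stock = 1.64 × 10^3 CFU/mL × 30549 = 5.01 × 10^7 CFU/mL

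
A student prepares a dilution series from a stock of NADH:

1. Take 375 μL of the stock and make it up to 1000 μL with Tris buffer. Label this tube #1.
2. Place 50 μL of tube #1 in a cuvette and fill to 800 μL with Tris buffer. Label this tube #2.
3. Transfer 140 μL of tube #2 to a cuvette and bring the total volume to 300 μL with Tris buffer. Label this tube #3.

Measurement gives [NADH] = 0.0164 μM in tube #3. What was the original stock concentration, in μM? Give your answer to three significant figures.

Step 1: 375 μL brought to 1000 μL → factor 1000/375 = 2.6667
Step 2: 50 μL brought to 800 μL → factor 800/50 = 16
Step 3: 140 μL brought to 300 μL → factor 300/140 = 2.1429
Overall dilution factor = 2.6667 × 16 × 2.1429 = 91.429
Stock = 0.0164 μM × 91.429 = 1.50 μM

1.50 μM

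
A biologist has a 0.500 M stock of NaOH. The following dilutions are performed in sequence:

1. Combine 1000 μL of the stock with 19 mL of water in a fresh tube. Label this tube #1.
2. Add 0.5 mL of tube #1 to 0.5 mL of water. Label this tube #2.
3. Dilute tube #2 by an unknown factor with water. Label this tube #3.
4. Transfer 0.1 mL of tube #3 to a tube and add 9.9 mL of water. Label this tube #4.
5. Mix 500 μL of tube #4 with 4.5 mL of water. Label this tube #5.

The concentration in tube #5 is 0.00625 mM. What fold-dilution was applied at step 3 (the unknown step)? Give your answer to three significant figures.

Step 1: 1000 μL + 19 mL = 20000 μL total → factor 20000/1000 = 20
Step 2: 0.5 mL + 0.5 mL = 1 mL total → factor 1/0.5 = 2
Step 3: unknown factor x
Step 4: 0.1 mL + 9.9 mL = 10 mL total → factor 10/0.1 = 100
Step 5: 500 μL + 4.5 mL = 5000 μL total → factor 5000/500 = 10
Product of known-step factors = 40000
Overall factor = 0.500 M / (0.00625 mM) = 80000
x = 80000 / 40000 = 2.00

2.00-fold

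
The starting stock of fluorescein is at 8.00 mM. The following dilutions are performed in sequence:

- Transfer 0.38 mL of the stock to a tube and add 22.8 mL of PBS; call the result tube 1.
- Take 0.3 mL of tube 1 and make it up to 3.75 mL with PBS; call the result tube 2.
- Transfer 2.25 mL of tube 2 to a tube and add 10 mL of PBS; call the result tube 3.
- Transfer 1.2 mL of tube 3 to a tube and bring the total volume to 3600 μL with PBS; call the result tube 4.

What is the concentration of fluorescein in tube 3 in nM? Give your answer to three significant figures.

1.93 × 10^3 nM

Step 1: 0.38 mL + 22.8 mL = 23.18 mL total → factor 23.18/0.38 = 61
Step 2: 0.3 mL brought to 3.75 mL → factor 3.75/0.3 = 12.5
Step 3: 2.25 mL + 10 mL = 12.25 mL total → factor 12.25/2.25 = 5.4444
Dilution factor through tube 3 = 61 × 12.5 × 5.4444 = 4151.4
[tube 3] = 8.00 mM / 4151.4 = 0.001927 mM = 1.93 × 10^3 nM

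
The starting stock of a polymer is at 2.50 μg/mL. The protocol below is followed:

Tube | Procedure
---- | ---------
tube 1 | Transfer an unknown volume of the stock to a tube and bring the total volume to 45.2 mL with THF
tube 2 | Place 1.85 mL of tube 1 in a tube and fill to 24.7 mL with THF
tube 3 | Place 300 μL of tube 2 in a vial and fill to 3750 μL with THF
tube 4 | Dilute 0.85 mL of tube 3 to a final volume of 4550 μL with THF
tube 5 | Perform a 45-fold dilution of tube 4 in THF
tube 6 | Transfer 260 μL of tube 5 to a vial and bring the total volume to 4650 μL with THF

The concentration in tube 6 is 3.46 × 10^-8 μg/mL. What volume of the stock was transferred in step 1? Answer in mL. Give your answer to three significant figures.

0.450 mL

Step 1: v brought to 45.2 mL → factor = 45.2 mL/v
Step 2: 1.85 mL brought to 24.7 mL → factor 24.7/1.85 = 13.351
Step 3: 300 μL brought to 3750 μL → factor 3750/300 = 12.5
Step 4: 0.85 mL brought to 4550 μL → factor 4.55/0.85 = 5.3529
Step 5: 45-fold → factor 45
Step 6: 260 μL brought to 4650 μL → factor 4650/260 = 17.885
Product of known-step factors = 7.1898 × 10^5
Overall factor = 2.50 μg/mL / (3.46 × 10^-8 μg/mL) = 7.2254 × 10^7
Step-1 factor = 7.2254 × 10^7 / 7.1898 × 10^5 = 100.49
v = 45.2 mL / 100.49 = 0.450 mL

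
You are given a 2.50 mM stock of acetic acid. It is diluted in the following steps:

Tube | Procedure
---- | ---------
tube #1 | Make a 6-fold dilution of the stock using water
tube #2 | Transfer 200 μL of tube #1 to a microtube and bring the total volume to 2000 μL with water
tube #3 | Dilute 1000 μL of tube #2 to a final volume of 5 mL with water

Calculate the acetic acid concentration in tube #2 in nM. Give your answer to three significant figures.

Step 1: 6-fold → factor 6
Step 2: 200 μL brought to 2000 μL → factor 2000/200 = 10
Dilution factor through tube #2 = 6 × 10 = 60
[tube #2] = 2.50 mM / 60 = 0.04167 mM = 4.17 × 10^4 nM

4.17 × 10^4 nM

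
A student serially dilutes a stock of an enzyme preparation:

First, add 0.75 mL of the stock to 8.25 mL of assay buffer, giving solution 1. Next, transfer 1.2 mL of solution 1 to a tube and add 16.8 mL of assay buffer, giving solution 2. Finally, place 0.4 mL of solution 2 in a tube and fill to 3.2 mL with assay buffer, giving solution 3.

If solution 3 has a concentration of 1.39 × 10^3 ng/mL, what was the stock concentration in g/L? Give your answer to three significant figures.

2.00 g/L

Step 1: 0.75 mL + 8.25 mL = 9 mL total → factor 9/0.75 = 12
Step 2: 1.2 mL + 16.8 mL = 18 mL total → factor 18/1.2 = 15
Step 3: 0.4 mL brought to 3.2 mL → factor 3.2/0.4 = 8
Overall dilution factor = 12 × 15 × 8 = 1440
Stock = 1.39 × 10^3 ng/mL × 1440 = 2.002 × 10^6 ng/mL = 2.00 g/L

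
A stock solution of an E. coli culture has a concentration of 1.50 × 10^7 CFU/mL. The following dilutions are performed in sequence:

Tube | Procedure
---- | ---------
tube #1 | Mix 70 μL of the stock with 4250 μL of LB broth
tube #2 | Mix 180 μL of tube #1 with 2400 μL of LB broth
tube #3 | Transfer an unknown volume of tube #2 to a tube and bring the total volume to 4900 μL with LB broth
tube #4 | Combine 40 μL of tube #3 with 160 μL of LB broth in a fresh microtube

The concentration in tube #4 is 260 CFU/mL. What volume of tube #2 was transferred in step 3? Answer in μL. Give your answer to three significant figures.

376 μL

Step 1: 70 μL + 4250 μL = 4320 μL total → factor 4320/70 = 61.714
Step 2: 180 μL + 2400 μL = 2580 μL total → factor 2580/180 = 14.333
Step 3: v brought to 4900 μL → factor = 4900 μL/v
Step 4: 40 μL + 160 μL = 200 μL total → factor 200/40 = 5
Product of known-step factors = 4422.9
Overall factor = 1.50 × 10^7 CFU/mL / (260 CFU/mL) = 57692
Step-3 factor = 57692 / 4422.9 = 13.044
v = 4900 μL / 13.044 = 376 μL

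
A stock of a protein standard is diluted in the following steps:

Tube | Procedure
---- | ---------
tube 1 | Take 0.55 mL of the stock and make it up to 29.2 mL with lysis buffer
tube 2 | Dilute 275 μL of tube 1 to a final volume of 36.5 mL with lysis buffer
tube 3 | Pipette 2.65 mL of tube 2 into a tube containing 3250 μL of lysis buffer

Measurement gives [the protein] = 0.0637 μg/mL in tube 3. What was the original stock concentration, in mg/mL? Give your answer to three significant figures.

Step 1: 0.55 mL brought to 29.2 mL → factor 29.2/0.55 = 53.091
Step 2: 275 μL brought to 36.5 mL → factor 36500/275 = 132.73
Step 3: 2.65 mL + 3250 μL = 5.9 mL total → factor 5.9/2.65 = 2.2264
Overall dilution factor = 53.091 × 132.73 × 2.2264 = 15689
Stock = 0.0637 μg/mL × 15689 = 999.4 μg/mL = 0.999 mg/mL

0.999 mg/mL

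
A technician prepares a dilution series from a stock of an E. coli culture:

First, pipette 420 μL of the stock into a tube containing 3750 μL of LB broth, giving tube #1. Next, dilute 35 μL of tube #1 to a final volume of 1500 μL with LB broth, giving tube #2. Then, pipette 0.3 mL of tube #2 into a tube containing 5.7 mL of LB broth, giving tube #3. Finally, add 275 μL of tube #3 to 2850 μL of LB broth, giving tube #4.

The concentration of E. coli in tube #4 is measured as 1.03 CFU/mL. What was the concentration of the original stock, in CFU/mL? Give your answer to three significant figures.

9.96 × 10^4 CFU/mL

Step 1: 420 μL + 3750 μL = 4170 μL total → factor 4170/420 = 9.9286
Step 2: 35 μL brought to 1500 μL → factor 1500/35 = 42.857
Step 3: 0.3 mL + 5.7 mL = 6 mL total → factor 6/0.3 = 20
Step 4: 275 μL + 2850 μL = 3125 μL total → factor 3125/275 = 11.364
Overall dilution factor = 9.9286 × 42.857 × 20 × 11.364 = 96707
Stock = 1.03 CFU/mL × 96707 = 9.96 × 10^4 CFU/mL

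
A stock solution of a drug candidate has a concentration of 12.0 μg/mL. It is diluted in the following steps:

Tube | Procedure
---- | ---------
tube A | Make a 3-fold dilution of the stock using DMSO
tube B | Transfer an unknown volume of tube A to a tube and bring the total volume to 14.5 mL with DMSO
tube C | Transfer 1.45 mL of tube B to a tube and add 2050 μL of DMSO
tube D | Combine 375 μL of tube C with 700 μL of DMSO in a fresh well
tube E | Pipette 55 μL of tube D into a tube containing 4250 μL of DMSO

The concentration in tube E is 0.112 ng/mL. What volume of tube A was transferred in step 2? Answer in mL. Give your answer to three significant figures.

0.220 mL

Step 1: 3-fold → factor 3
Step 2: v brought to 14.5 mL → factor = 14.5 mL/v
Step 3: 1.45 mL + 2050 μL = 3.5 mL total → factor 3.5/1.45 = 2.4138
Step 4: 375 μL + 700 μL = 1075 μL total → factor 1075/375 = 2.8667
Step 5: 55 μL + 4250 μL = 4305 μL total → factor 4305/55 = 78.273
Product of known-step factors = 1624.8
Overall factor = 12.0 μg/mL / (0.112 ng/mL) = 1.0714 × 10^5
Step-2 factor = 1.0714 × 10^5 / 1624.8 = 65.941
v = 14.5 mL / 65.941 = 0.220 mL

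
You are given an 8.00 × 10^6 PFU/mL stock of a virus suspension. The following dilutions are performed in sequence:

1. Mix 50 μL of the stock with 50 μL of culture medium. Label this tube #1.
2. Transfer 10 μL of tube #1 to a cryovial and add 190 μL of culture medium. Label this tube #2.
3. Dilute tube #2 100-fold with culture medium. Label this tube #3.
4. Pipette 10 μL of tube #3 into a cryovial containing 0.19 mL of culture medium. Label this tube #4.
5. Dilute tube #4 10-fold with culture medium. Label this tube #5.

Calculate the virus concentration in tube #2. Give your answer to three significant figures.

Step 1: 50 μL + 50 μL = 100 μL total → factor 100/50 = 2
Step 2: 10 μL + 190 μL = 200 μL total → factor 200/10 = 20
Dilution factor through tube #2 = 2 × 20 = 40
[tube #2] = 8.00 × 10^6 PFU/mL / 40 = 2.00 × 10^5 PFU/mL

2.00 × 10^5 PFU/mL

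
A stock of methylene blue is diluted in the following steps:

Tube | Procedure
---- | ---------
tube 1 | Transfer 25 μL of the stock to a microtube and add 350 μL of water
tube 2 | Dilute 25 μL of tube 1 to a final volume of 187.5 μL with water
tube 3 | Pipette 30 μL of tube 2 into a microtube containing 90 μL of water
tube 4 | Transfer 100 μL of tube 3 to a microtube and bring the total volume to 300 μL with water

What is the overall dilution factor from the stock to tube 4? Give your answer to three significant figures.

1.35 × 10^3

Step 1: 25 μL + 350 μL = 375 μL total → factor 375/25 = 15
Step 2: 25 μL brought to 187.5 μL → factor 187.5/25 = 7.5
Step 3: 30 μL + 90 μL = 120 μL total → factor 120/30 = 4
Step 4: 100 μL brought to 300 μL → factor 300/100 = 3
Overall dilution factor = 15 × 7.5 × 4 × 3 = 1350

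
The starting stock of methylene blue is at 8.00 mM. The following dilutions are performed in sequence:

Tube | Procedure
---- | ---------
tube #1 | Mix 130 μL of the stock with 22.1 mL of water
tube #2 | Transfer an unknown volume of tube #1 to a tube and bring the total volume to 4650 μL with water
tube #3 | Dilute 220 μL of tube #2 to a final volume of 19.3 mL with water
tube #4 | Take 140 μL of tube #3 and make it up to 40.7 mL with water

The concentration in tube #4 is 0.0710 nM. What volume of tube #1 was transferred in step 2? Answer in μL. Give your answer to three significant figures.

Step 1: 130 μL + 22.1 mL = 22230 μL total → factor 22230/130 = 171
Step 2: v brought to 4650 μL → factor = 4650 μL/v
Step 3: 220 μL brought to 19.3 mL → factor 19300/220 = 87.727
Step 4: 140 μL brought to 40.7 mL → factor 40700/140 = 290.71
Product of known-step factors = 4.3611 × 10^6
Overall factor = 8.00 mM / (0.0710 nM) = 1.1268 × 10^8
Step-2 factor = 1.1268 × 10^8 / 4.3611 × 10^6 = 25.837
v = 4650 μL / 25.837 = 180 μL

180 μL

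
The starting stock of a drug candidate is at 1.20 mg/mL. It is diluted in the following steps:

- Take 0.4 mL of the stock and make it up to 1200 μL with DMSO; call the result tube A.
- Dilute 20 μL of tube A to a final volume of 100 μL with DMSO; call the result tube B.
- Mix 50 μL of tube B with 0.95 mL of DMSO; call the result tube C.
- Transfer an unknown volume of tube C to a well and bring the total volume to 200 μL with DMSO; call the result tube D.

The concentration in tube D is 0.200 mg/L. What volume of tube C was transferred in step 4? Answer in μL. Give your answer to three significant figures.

10.0 μL

Step 1: 0.4 mL brought to 1200 μL → factor 1.2/0.4 = 3
Step 2: 20 μL brought to 100 μL → factor 100/20 = 5
Step 3: 50 μL + 0.95 mL = 1000 μL total → factor 1000/50 = 20
Step 4: v brought to 200 μL → factor = 200 μL/v
Product of known-step factors = 300
Overall factor = 1.20 mg/mL / (0.200 mg/L) = 6000
Step-4 factor = 6000 / 300 = 20
v = 200 μL / 20 = 10.0 μL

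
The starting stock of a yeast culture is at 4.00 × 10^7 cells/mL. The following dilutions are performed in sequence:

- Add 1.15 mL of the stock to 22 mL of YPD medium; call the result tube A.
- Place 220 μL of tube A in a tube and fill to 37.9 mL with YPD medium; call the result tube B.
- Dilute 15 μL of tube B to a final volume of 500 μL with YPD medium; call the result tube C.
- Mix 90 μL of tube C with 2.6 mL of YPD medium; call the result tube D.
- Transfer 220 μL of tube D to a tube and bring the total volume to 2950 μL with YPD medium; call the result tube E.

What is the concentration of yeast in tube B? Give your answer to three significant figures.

1.15 × 10^4 cells/mL

Step 1: 1.15 mL + 22 mL = 23.15 mL total → factor 23.15/1.15 = 20.13
Step 2: 220 μL brought to 37.9 mL → factor 37900/220 = 172.27
Dilution factor through tube B = 20.13 × 172.27 = 3467.9
[tube B] = 4.00 × 10^7 cells/mL / 3467.9 = 1.15 × 10^4 cells/mL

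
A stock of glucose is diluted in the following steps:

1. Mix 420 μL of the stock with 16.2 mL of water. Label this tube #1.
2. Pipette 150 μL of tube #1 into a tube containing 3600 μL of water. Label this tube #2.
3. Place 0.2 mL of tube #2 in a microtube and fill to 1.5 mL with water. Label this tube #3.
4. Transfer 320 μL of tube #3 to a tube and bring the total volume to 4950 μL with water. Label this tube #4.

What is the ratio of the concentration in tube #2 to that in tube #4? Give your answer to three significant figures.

116

Step 1: 420 μL + 16.2 mL = 16620 μL total → factor 16620/420 = 39.571
Step 2: 150 μL + 3600 μL = 3750 μL total → factor 3750/150 = 25
Step 3: 0.2 mL brought to 1.5 mL → factor 1.5/0.2 = 7.5
Step 4: 320 μL brought to 4950 μL → factor 4950/320 = 15.469
Dilution factor to tube #2 = 989.29; to tube #4 = 1.1477 × 10^5
[tube #2]/[tube #4] = (factor to tube #4)/(factor to tube #2) = 1.1477 × 10^5/989.29 = 116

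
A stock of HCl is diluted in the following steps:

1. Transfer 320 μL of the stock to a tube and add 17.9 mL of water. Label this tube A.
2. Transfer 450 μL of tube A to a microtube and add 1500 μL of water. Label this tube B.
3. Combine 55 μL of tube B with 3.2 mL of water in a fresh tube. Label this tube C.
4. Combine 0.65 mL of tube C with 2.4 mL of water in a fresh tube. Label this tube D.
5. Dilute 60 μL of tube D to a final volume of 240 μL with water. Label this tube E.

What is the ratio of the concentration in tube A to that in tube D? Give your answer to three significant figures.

Step 1: 320 μL + 17.9 mL = 18220 μL total → factor 18220/320 = 56.938
Step 2: 450 μL + 1500 μL = 1950 μL total → factor 1950/450 = 4.3333
Step 3: 55 μL + 3.2 mL = 3255 μL total → factor 3255/55 = 59.182
Step 4: 0.65 mL + 2.4 mL = 3.05 mL total → factor 3.05/0.65 = 4.6923
Dilution factor to tube A = 56.938; to tube D = 68517
[tube A]/[tube D] = (factor to tube D)/(factor to tube A) = 68517/56.938 = 1.20 × 10^3

1.20 × 10^3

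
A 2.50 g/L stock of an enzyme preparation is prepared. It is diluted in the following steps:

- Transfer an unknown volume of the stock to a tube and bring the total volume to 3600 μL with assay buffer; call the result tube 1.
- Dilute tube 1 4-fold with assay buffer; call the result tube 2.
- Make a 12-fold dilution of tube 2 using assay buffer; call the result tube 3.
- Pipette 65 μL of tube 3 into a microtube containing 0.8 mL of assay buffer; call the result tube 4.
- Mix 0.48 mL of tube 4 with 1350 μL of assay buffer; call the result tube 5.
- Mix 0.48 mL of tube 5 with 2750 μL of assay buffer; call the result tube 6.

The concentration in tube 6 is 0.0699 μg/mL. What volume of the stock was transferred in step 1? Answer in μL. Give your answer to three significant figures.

Step 1: v brought to 3600 μL → factor = 3600 μL/v
Step 2: 4-fold → factor 4
Step 3: 12-fold → factor 12
Step 4: 65 μL + 0.8 mL = 865 μL total → factor 865/65 = 13.308
Step 5: 0.48 mL + 1350 μL = 1.83 mL total → factor 1.83/0.48 = 3.8125
Step 6: 0.48 mL + 2750 μL = 3.23 mL total → factor 3.23/0.48 = 6.7292
Product of known-step factors = 16388
Overall factor = 2.50 g/L / (0.0699 μg/mL) = 35765
Step-1 factor = 35765 / 16388 = 2.1825
v = 3600 μL / 2.1825 = 1.65 × 10^3 μL

1.65 × 10^3 μL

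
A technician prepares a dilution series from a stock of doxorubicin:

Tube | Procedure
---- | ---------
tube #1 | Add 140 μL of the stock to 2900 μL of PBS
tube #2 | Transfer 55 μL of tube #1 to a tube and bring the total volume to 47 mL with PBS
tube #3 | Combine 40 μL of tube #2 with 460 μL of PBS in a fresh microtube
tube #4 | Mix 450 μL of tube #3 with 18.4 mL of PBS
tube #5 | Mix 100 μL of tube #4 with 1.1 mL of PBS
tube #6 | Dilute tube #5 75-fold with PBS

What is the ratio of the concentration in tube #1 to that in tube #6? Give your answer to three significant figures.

4.03 × 10^8

Step 1: 140 μL + 2900 μL = 3040 μL total → factor 3040/140 = 21.714
Step 2: 55 μL brought to 47 mL → factor 47000/55 = 854.55
Step 3: 40 μL + 460 μL = 500 μL total → factor 500/40 = 12.5
Step 4: 450 μL + 18.4 mL = 18850 μL total → factor 18850/450 = 41.889
Step 5: 100 μL + 1.1 mL = 1200 μL total → factor 1200/100 = 12
Step 6: 75-fold → factor 75
Dilution factor to tube #1 = 21.714; to tube #6 = 8.7444 × 10^9
[tube #1]/[tube #6] = (factor to tube #6)/(factor to tube #1) = 8.7444 × 10^9/21.714 = 4.03 × 10^8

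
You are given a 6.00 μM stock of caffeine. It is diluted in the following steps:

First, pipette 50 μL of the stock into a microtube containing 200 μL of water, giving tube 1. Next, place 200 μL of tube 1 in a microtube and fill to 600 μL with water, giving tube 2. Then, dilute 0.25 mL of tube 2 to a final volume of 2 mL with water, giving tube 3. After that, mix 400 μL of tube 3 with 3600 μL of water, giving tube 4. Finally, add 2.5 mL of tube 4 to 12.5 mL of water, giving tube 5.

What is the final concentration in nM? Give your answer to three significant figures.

0.833 nM

Step 1: 50 μL + 200 μL = 250 μL total → factor 250/50 = 5
Step 2: 200 μL brought to 600 μL → factor 600/200 = 3
Step 3: 0.25 mL brought to 2 mL → factor 2/0.25 = 8
Step 4: 400 μL + 3600 μL = 4000 μL total → factor 4000/400 = 10
Step 5: 2.5 mL + 12.5 mL = 15 mL total → factor 15/2.5 = 6
Overall dilution factor = 5 × 3 × 8 × 10 × 6 = 7200
Final = 6.00 μM / 7200 = 0.0008333 μM = 0.833 nM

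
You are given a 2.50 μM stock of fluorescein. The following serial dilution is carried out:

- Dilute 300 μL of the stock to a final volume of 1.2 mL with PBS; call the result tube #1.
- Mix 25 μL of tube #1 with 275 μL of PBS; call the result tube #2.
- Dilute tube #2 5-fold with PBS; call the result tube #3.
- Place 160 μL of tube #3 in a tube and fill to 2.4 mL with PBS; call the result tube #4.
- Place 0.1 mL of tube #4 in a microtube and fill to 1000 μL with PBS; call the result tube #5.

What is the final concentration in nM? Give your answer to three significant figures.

0.0694 nM

Step 1: 300 μL brought to 1.2 mL → factor 1200/300 = 4
Step 2: 25 μL + 275 μL = 300 μL total → factor 300/25 = 12
Step 3: 5-fold → factor 5
Step 4: 160 μL brought to 2.4 mL → factor 2400/160 = 15
Step 5: 0.1 mL brought to 1000 μL → factor 1/0.1 = 10
Overall dilution factor = 4 × 12 × 5 × 15 × 10 = 36000
Final = 2.50 μM / 36000 = 6.944 × 10^-5 μM = 0.0694 nM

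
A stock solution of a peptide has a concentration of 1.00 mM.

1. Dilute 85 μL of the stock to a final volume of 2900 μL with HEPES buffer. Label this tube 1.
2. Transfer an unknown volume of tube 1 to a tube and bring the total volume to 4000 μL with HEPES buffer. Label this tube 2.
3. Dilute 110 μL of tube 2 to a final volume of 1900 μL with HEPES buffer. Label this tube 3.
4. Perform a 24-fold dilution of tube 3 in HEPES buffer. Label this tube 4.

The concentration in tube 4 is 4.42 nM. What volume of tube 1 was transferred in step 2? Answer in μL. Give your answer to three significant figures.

Step 1: 85 μL brought to 2900 μL → factor 2900/85 = 34.118
Step 2: v brought to 4000 μL → factor = 4000 μL/v
Step 3: 110 μL brought to 1900 μL → factor 1900/110 = 17.273
Step 4: 24-fold → factor 24
Product of known-step factors = 14143
Overall factor = 1.00 mM / (4.42 nM) = 2.2624 × 10^5
Step-2 factor = 2.2624 × 10^5 / 14143 = 15.997
v = 4000 μL / 15.997 = 250 μL

250 μL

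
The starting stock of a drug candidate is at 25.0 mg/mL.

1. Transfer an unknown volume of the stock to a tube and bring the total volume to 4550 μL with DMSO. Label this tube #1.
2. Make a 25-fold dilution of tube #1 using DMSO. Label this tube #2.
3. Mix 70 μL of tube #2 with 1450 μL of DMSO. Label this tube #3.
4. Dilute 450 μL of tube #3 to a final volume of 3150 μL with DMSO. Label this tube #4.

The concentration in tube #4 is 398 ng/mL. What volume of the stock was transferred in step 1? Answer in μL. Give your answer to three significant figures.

275 μL

Step 1: v brought to 4550 μL → factor = 4550 μL/v
Step 2: 25-fold → factor 25
Step 3: 70 μL + 1450 μL = 1520 μL total → factor 1520/70 = 21.714
Step 4: 450 μL brought to 3150 μL → factor 3150/450 = 7
Product of known-step factors = 3800
Overall factor = 25.0 mg/mL / (398 ng/mL) = 62814
Step-1 factor = 62814 / 3800 = 16.53
v = 4550 μL / 16.53 = 275 μL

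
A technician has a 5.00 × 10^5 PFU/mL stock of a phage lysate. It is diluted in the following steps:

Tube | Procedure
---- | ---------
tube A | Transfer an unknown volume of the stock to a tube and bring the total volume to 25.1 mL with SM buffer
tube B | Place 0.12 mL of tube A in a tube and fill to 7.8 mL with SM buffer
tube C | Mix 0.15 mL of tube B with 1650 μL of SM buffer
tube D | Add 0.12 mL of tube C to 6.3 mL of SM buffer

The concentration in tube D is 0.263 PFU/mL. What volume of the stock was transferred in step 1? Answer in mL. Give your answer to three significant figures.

0.551 mL

Step 1: v brought to 25.1 mL → factor = 25.1 mL/v
Step 2: 0.12 mL brought to 7.8 mL → factor 7.8/0.12 = 65
Step 3: 0.15 mL + 1650 μL = 1.8 mL total → factor 1.8/0.15 = 12
Step 4: 0.12 mL + 6.3 mL = 6.42 mL total → factor 6.42/0.12 = 53.5
Product of known-step factors = 41730
Overall factor = 5.00 × 10^5 PFU/mL / (0.263 PFU/mL) = 1.9011 × 10^6
Step-1 factor = 1.9011 × 10^6 / 41730 = 45.558
v = 25.1 mL / 45.558 = 0.551 mL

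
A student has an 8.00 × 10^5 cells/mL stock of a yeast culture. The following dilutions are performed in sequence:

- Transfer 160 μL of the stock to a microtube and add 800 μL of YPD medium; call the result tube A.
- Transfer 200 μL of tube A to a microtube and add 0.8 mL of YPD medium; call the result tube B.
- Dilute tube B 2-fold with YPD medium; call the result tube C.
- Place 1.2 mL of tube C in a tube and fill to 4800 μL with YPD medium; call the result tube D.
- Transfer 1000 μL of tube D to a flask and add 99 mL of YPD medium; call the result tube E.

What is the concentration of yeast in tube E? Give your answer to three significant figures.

Step 1: 160 μL + 800 μL = 960 μL total → factor 960/160 = 6
Step 2: 200 μL + 0.8 mL = 1000 μL total → factor 1000/200 = 5
Step 3: 2-fold → factor 2
Step 4: 1.2 mL brought to 4800 μL → factor 4.8/1.2 = 4
Step 5: 1000 μL + 99 mL = 1 × 10^5 μL total → factor 1 × 10^5/1000 = 100
Overall dilution factor = 6 × 5 × 2 × 4 × 100 = 24000
Final = 8.00 × 10^5 cells/mL / 24000 = 33.3 cells/mL

33.3 cells/mL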